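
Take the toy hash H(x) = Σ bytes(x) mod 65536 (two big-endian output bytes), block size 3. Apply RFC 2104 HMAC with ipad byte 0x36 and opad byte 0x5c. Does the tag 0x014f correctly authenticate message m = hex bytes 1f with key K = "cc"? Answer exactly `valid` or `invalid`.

invalid

Key "cc" = 63 63 is 2 bytes ≤ B = 3; zero-pad to 3 bytes: K' = 63 63 00.
K' ⊕ ipad = 55 55 36; K' ⊕ opad = 3f 3f 5c.
Inner hash: sum = 85+85+54+31 = 255 → 00 ff.
Outer hash (recomputed tag): sum = 63+63+92+0+255 = 473 → 01 d9.
Recomputed tag = 01d9; claimed = 014f → mismatch.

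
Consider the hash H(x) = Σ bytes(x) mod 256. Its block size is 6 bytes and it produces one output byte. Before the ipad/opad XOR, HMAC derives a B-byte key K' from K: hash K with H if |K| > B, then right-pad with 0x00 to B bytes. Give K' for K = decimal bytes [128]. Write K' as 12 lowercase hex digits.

800000000000

Key decimal bytes [128] = 80 is 1 byte ≤ B = 6; zero-pad to 6 bytes: K' = 80 00 00 00 00 00.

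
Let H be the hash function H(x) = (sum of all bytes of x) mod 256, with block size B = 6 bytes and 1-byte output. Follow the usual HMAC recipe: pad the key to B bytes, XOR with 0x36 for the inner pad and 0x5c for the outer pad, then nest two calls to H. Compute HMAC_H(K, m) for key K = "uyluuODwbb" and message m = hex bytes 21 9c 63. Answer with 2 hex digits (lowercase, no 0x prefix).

Key "uyluuODwbb" = 75 79 6c 75 75 4f 44 77 62 62 is 10 bytes > B = 6, so hash it first: H(key) = 12, then zero-pad to 6 bytes: K' = 12 00 00 00 00 00.
K' ⊕ ipad = 24 36 36 36 36 36.  K' ⊕ opad = 4e 5c 5c 5c 5c 5c.
Inner input = (K'⊕ipad) ∥ m = 24 36 36 36 36 36 ∥ 21 9c 63.
Inner hash: sum = 36+54+54+54+54+54+33+156+99 = 594; mod 256 = 82 → 52.
Outer input = (K'⊕opad) ∥ inner = 4e 5c 5c 5c 5c 5c ∥ 52.
Outer hash (tag): sum = 78+92+92+92+92+92+82 = 620; mod 256 = 108 → 6c.

6c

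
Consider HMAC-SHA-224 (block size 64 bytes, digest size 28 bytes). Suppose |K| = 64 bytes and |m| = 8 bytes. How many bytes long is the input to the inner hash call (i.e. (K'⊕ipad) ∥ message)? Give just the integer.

72

Key is 64 ≤ 64 bytes, zero-padded: |K'| = 64.
Inner input = (K'⊕ipad) ∥ m → 64 + 8 = 72 bytes.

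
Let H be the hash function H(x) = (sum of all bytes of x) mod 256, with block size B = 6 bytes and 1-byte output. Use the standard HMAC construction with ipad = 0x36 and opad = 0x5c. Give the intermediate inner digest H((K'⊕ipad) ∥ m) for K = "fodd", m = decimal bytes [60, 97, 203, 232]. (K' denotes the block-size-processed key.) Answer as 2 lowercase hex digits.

09

Key "fodd" = 66 6f 64 64 is 4 bytes ≤ B = 6; zero-pad to 6 bytes: K' = 66 6f 64 64 00 00.
K' ⊕ ipad = 50 59 52 52 36 36.
Inner input = 50 59 52 52 36 36 ∥ 3c 61 cb e8.
Inner hash: sum = 80+89+82+82+54+54+60+97+203+232 = 1033; mod 256 = 9 → 09.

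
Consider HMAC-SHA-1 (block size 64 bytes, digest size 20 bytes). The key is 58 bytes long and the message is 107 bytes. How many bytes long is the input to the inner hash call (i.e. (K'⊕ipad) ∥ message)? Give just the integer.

171

Key is 58 ≤ 64 bytes, zero-padded: |K'| = 64.
Inner input = (K'⊕ipad) ∥ m → 64 + 107 = 171 bytes.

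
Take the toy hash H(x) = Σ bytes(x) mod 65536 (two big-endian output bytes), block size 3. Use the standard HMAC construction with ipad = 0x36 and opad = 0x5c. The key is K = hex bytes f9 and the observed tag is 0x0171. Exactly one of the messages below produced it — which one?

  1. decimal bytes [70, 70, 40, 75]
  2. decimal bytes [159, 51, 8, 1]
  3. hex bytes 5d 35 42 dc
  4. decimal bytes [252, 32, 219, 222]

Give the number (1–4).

Key hex bytes f9 is 1 byte ≤ B = 3; zero-pad to 3 bytes: K' = f9 00 00.
K' ⊕ ipad = cf 36 36; K' ⊕ opad = a5 5c 5c.
m1: inner = H(cf 36 36 46 46 28 4b) = 02 3a; tag = H(a5 5c 5c 02 3a) = 0199
m2: inner = H(cf 36 36 9f 33 08 01) = 02 16; tag = H(a5 5c 5c 02 16) = 0175
m3: inner = H(cf 36 36 5d 35 42 dc) = 02 eb; tag = H(a5 5c 5c 02 eb) = 024a
m4: inner = H(cf 36 36 fc 20 db de) = 04 10; tag = H(a5 5c 5c 04 10) = 0171 ← matches

4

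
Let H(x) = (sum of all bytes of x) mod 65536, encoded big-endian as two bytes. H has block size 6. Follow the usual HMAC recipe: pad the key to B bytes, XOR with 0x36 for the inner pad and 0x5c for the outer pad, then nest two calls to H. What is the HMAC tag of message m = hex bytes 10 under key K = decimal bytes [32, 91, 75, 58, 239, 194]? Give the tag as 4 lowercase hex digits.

033c

Key decimal bytes [32, 91, 75, 58, 239, 194] = 20 5b 4b 3a ef c2 is exactly B = 6 bytes: K' = 20 5b 4b 3a ef c2.
K' ⊕ ipad = 16 6d 7d 0c d9 f4.  K' ⊕ opad = 7c 07 17 66 b3 9e.
Inner input = (K'⊕ipad) ∥ m = 16 6d 7d 0c d9 f4 ∥ 10.
Inner hash: sum = 22+109+125+12+217+244+16 = 745 → 02 e9.
Outer input = (K'⊕opad) ∥ inner = 7c 07 17 66 b3 9e ∥ 02 e9.
Outer hash (tag): sum = 124+7+23+102+179+158+2+233 = 828 → 03 3c.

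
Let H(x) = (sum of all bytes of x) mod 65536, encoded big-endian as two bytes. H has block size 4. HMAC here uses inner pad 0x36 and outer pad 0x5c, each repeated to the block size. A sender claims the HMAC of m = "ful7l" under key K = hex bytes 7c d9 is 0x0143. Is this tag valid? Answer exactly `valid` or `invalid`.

Key hex bytes 7c d9 is 2 bytes ≤ B = 4; zero-pad to 4 bytes: K' = 7c d9 00 00.
K' ⊕ ipad = 4a ef 36 36; K' ⊕ opad = 20 85 5c 5c.
Inner hash: sum = 74+239+54+54+102+117+108+55+108 = 911 → 03 8f.
Outer hash (recomputed tag): sum = 32+133+92+92+3+143 = 495 → 01 ef.
Recomputed tag = 01ef; claimed = 0143 → mismatch.

invalid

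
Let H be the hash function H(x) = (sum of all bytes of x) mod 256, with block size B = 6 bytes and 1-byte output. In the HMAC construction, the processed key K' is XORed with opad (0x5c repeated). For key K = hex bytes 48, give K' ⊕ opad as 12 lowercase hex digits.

Key hex bytes 48 is 1 byte ≤ B = 6; zero-pad to 6 bytes: K' = 48 00 00 00 00 00.
XOR each byte with 0x5c: 48⊕5c=14, 00⊕5c=5c, 00⊕5c=5c, 00⊕5c=5c, 00⊕5c=5c, 00⊕5c=5c.

145c5c5c5c5c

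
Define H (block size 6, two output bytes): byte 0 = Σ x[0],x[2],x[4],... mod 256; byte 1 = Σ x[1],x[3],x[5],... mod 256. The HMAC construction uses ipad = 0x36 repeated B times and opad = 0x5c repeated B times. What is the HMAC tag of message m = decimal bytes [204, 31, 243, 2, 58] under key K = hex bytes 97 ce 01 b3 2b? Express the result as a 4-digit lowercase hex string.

8db1

Key hex bytes 97 ce 01 b3 2b is 5 bytes ≤ B = 6; zero-pad to 6 bytes: K' = 97 ce 01 b3 2b 00.
K' ⊕ ipad = a1 f8 37 85 1d 36.  K' ⊕ opad = cb 92 5d ef 77 5c.
Inner input = (K'⊕ipad) ∥ m = a1 f8 37 85 1d 36 ∥ cc 1f f3 02 3a.
Inner hash: even-index sum = 750 mod 256 = 238; odd-index sum = 468 mod 256 = 212 → ee d4.
Outer input = (K'⊕opad) ∥ inner = cb 92 5d ef 77 5c ∥ ee d4.
Outer hash (tag): even-index sum = 653 mod 256 = 141; odd-index sum = 689 mod 256 = 177 → 8d b1.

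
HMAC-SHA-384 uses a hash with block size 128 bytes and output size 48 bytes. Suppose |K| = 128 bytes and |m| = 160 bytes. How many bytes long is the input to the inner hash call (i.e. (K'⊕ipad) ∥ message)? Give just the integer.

288

Key is 128 ≤ 128 bytes, zero-padded: |K'| = 128.
Inner input = (K'⊕ipad) ∥ m → 128 + 160 = 288 bytes.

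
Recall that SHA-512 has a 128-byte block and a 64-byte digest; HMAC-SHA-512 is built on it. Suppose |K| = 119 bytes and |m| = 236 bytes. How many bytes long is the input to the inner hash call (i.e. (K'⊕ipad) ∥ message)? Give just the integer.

364

Key is 119 ≤ 128 bytes, zero-padded: |K'| = 128.
Inner input = (K'⊕ipad) ∥ m → 128 + 236 = 364 bytes.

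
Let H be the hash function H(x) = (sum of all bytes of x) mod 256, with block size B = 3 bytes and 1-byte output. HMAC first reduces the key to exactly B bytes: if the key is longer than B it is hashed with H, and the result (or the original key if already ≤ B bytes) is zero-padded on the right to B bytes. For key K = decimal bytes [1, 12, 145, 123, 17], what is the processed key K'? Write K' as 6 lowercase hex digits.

|K| = 5 > B = 3, so first hash the key.
H(K): sum = 1+12+145+123+17 = 298; mod 256 = 42 → 2a.
Zero-pad H(K) = 2a to 3 bytes: K' = 2a 00 00.

2a0000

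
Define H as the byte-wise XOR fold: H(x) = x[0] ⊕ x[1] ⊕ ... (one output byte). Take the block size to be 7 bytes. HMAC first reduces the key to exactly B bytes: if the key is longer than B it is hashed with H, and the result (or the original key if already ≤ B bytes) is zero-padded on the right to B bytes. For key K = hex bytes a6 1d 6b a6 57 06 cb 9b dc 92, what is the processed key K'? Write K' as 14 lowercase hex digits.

39000000000000

|K| = 10 > B = 7, so first hash the key.
H(K): XOR a6⊕1d⊕6b⊕a6⊕57⊕06⊕cb⊕9b⊕dc⊕92 = 39.
Zero-pad H(K) = 39 to 7 bytes: K' = 39 00 00 00 00 00 00.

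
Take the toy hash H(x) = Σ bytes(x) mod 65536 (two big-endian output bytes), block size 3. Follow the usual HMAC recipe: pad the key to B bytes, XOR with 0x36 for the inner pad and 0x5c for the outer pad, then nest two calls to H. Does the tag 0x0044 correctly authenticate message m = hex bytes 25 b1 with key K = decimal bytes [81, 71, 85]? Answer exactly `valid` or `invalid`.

Key decimal bytes [81, 71, 85] = 51 47 55 is exactly B = 3 bytes: K' = 51 47 55.
K' ⊕ ipad = 67 71 63; K' ⊕ opad = 0d 1b 09.
Inner hash: sum = 103+113+99+37+177 = 529 → 02 11.
Outer hash (recomputed tag): sum = 13+27+9+2+17 = 68 → 00 44.
Recomputed tag = 0044; claimed = 0044 → match.

valid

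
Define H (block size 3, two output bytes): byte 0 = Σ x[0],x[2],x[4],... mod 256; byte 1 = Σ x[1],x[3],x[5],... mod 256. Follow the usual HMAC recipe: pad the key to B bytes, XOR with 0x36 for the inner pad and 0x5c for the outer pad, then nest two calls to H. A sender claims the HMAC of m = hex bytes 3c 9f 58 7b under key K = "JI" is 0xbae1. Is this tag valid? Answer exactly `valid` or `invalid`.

invalid

Key "JI" = 4a 49 is 2 bytes ≤ B = 3; zero-pad to 3 bytes: K' = 4a 49 00.
K' ⊕ ipad = 7c 7f 36; K' ⊕ opad = 16 15 5c.
Inner hash: even-index sum = 460 mod 256 = 204; odd-index sum = 275 mod 256 = 19 → cc 13.
Outer hash (recomputed tag): even-index sum = 133 mod 256 = 133; odd-index sum = 225 mod 256 = 225 → 85 e1.
Recomputed tag = 85e1; claimed = bae1 → mismatch.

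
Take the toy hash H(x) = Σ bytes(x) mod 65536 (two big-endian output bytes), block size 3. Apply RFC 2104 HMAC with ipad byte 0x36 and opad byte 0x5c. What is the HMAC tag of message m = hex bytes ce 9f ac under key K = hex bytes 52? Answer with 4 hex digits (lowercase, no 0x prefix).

01b1

Key hex bytes 52 is 1 byte ≤ B = 3; zero-pad to 3 bytes: K' = 52 00 00.
K' ⊕ ipad = 64 36 36.  K' ⊕ opad = 0e 5c 5c.
Inner input = (K'⊕ipad) ∥ m = 64 36 36 ∥ ce 9f ac.
Inner hash: sum = 100+54+54+206+159+172 = 745 → 02 e9.
Outer input = (K'⊕opad) ∥ inner = 0e 5c 5c ∥ 02 e9.
Outer hash (tag): sum = 14+92+92+2+233 = 433 → 01 b1.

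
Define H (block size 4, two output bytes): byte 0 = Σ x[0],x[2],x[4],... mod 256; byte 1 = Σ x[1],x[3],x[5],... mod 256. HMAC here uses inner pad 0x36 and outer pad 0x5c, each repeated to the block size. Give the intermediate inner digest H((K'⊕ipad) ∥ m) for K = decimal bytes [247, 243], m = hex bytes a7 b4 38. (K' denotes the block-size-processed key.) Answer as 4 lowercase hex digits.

d6af

Key decimal bytes [247, 243] = f7 f3 is 2 bytes ≤ B = 4; zero-pad to 4 bytes: K' = f7 f3 00 00.
K' ⊕ ipad = c1 c5 36 36.
Inner input = c1 c5 36 36 ∥ a7 b4 38.
Inner hash: even-index sum = 470 mod 256 = 214; odd-index sum = 431 mod 256 = 175 → d6 af.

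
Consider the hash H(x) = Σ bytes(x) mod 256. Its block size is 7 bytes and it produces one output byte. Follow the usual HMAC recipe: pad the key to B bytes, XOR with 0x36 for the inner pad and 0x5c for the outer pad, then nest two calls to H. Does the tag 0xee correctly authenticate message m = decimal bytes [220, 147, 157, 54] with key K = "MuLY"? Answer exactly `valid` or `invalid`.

Key "MuLY" = 4d 75 4c 59 is 4 bytes ≤ B = 7; zero-pad to 7 bytes: K' = 4d 75 4c 59 00 00 00.
K' ⊕ ipad = 7b 43 7a 6f 36 36 36; K' ⊕ opad = 11 29 10 05 5c 5c 5c.
Inner hash: sum = 123+67+122+111+54+54+54+220+147+157+54 = 1163; mod 256 = 139 → 8b.
Outer hash (recomputed tag): sum = 17+41+16+5+92+92+92+139 = 494; mod 256 = 238 → ee.
Recomputed tag = ee; claimed = ee → match.

valid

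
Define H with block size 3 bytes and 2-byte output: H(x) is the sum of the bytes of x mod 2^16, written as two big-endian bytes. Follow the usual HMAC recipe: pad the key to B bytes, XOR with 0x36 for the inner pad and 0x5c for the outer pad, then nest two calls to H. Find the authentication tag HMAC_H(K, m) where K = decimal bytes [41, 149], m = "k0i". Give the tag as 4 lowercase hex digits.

Key decimal bytes [41, 149] = 29 95 is 2 bytes ≤ B = 3; zero-pad to 3 bytes: K' = 29 95 00.
K' ⊕ ipad = 1f a3 36.  K' ⊕ opad = 75 c9 5c.
Inner input = (K'⊕ipad) ∥ m = 1f a3 36 ∥ 6b 30 69.
Inner hash: sum = 31+163+54+107+48+105 = 508 → 01 fc.
Outer input = (K'⊕opad) ∥ inner = 75 c9 5c ∥ 01 fc.
Outer hash (tag): sum = 117+201+92+1+252 = 663 → 02 97.

0297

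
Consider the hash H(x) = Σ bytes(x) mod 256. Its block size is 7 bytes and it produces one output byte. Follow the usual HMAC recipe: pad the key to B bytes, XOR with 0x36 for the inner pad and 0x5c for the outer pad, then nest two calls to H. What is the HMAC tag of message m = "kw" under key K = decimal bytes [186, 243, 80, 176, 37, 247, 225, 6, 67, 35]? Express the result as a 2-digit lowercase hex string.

b8

Key decimal bytes [186, 243, 80, 176, 37, 247, 225, 6, 67, 35] = ba f3 50 b0 25 f7 e1 06 43 23 is 10 bytes > B = 7, so hash it first: H(key) = 16, then zero-pad to 7 bytes: K' = 16 00 00 00 00 00 00.
K' ⊕ ipad = 20 36 36 36 36 36 36.  K' ⊕ opad = 4a 5c 5c 5c 5c 5c 5c.
Inner input = (K'⊕ipad) ∥ m = 20 36 36 36 36 36 36 ∥ 6b 77.
Inner hash: sum = 32+54+54+54+54+54+54+107+119 = 582; mod 256 = 70 → 46.
Outer input = (K'⊕opad) ∥ inner = 4a 5c 5c 5c 5c 5c 5c ∥ 46.
Outer hash (tag): sum = 74+92+92+92+92+92+92+70 = 696; mod 256 = 184 → b8.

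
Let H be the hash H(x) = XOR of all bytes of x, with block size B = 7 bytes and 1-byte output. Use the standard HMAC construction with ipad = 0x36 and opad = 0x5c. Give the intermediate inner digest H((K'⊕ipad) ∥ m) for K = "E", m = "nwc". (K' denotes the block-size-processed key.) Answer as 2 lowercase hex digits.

Key "E" = 45 is 1 byte ≤ B = 7; zero-pad to 7 bytes: K' = 45 00 00 00 00 00 00.
K' ⊕ ipad = 73 36 36 36 36 36 36.
Inner input = 73 36 36 36 36 36 36 ∥ 6e 77 63.
Inner hash: XOR 73⊕36⊕36⊕36⊕36⊕36⊕36⊕6e⊕77⊕63 = 09.

09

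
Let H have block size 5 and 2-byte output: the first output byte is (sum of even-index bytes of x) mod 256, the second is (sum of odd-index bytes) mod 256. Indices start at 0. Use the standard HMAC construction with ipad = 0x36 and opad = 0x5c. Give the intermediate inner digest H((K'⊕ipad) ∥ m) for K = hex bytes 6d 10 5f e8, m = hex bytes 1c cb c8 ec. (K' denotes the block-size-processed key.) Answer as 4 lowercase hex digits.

Key hex bytes 6d 10 5f e8 is 4 bytes ≤ B = 5; zero-pad to 5 bytes: K' = 6d 10 5f e8 00.
K' ⊕ ipad = 5b 26 69 de 36.
Inner input = 5b 26 69 de 36 ∥ 1c cb c8 ec.
Inner hash: even-index sum = 689 mod 256 = 177; odd-index sum = 488 mod 256 = 232 → b1 e8.

b1e8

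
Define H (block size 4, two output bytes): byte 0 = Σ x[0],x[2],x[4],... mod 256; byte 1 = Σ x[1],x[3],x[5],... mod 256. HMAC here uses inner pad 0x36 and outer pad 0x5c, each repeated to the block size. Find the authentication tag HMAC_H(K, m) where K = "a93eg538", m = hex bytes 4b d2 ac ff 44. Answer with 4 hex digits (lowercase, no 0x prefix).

57f7

Key "a93eg538" = 61 39 33 65 67 35 33 38 is 8 bytes > B = 4, so hash it first: H(key) = 2e 0b, then zero-pad to 4 bytes: K' = 2e 0b 00 00.
K' ⊕ ipad = 18 3d 36 36.  K' ⊕ opad = 72 57 5c 5c.
Inner input = (K'⊕ipad) ∥ m = 18 3d 36 36 ∥ 4b d2 ac ff 44.
Inner hash: even-index sum = 393 mod 256 = 137; odd-index sum = 580 mod 256 = 68 → 89 44.
Outer input = (K'⊕opad) ∥ inner = 72 57 5c 5c ∥ 89 44.
Outer hash (tag): even-index sum = 343 mod 256 = 87; odd-index sum = 247 mod 256 = 247 → 57 f7.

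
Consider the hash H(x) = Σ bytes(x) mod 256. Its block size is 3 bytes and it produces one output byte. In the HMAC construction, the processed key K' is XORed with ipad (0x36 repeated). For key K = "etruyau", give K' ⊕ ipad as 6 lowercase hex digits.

393636

Key "etruyau" = 65 74 72 75 79 61 75 is 7 bytes > B = 3, so hash it first: H(key) = 0f, then zero-pad to 3 bytes: K' = 0f 00 00.
XOR each byte with 0x36: 0f⊕36=39, 00⊕36=36, 00⊕36=36.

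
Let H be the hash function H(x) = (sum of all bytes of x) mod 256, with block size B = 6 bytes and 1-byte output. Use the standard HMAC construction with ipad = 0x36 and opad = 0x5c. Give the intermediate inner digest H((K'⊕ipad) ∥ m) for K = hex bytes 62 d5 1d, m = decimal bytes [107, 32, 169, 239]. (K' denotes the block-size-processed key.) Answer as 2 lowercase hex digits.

Key hex bytes 62 d5 1d is 3 bytes ≤ B = 6; zero-pad to 6 bytes: K' = 62 d5 1d 00 00 00.
K' ⊕ ipad = 54 e3 2b 36 36 36.
Inner input = 54 e3 2b 36 36 36 ∥ 6b 20 a9 ef.
Inner hash: sum = 84+227+43+54+54+54+107+32+169+239 = 1063; mod 256 = 39 → 27.

27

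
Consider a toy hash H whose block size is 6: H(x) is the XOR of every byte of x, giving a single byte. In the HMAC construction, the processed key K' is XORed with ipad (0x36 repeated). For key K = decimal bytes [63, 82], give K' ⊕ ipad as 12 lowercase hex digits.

Key decimal bytes [63, 82] = 3f 52 is 2 bytes ≤ B = 6; zero-pad to 6 bytes: K' = 3f 52 00 00 00 00.
XOR each byte with 0x36: 3f⊕36=09, 52⊕36=64, 00⊕36=36, 00⊕36=36, 00⊕36=36, 00⊕36=36.

096436363636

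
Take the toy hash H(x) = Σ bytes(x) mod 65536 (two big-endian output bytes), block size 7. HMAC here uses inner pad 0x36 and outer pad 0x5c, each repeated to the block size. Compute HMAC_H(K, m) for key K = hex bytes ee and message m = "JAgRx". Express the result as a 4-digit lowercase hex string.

03b5

Key hex bytes ee is 1 byte ≤ B = 7; zero-pad to 7 bytes: K' = ee 00 00 00 00 00 00.
K' ⊕ ipad = d8 36 36 36 36 36 36.  K' ⊕ opad = b2 5c 5c 5c 5c 5c 5c.
Inner input = (K'⊕ipad) ∥ m = d8 36 36 36 36 36 36 ∥ 4a 41 67 52 78.
Inner hash: sum = 216+54+54+54+54+54+54+74+65+103+82+120 = 984 → 03 d8.
Outer input = (K'⊕opad) ∥ inner = b2 5c 5c 5c 5c 5c 5c ∥ 03 d8.
Outer hash (tag): sum = 178+92+92+92+92+92+92+3+216 = 949 → 03 b5.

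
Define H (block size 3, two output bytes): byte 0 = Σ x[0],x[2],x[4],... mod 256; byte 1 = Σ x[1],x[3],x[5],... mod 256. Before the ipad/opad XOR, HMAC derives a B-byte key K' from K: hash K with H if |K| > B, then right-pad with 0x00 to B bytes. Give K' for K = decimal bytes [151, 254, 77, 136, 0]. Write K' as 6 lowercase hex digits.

e48600

|K| = 5 > B = 3, so first hash the key.
H(K): even-index sum = 228 mod 256 = 228; odd-index sum = 390 mod 256 = 134 → e4 86.
Zero-pad H(K) = e4 86 to 3 bytes: K' = e4 86 00.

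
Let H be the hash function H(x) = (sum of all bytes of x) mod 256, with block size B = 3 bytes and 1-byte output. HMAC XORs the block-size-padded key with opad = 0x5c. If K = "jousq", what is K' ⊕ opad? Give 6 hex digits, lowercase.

6e5c5c

Key "jousq" = 6a 6f 75 73 71 is 5 bytes > B = 3, so hash it first: H(key) = 32, then zero-pad to 3 bytes: K' = 32 00 00.
XOR each byte with 0x5c: 32⊕5c=6e, 00⊕5c=5c, 00⊕5c=5c.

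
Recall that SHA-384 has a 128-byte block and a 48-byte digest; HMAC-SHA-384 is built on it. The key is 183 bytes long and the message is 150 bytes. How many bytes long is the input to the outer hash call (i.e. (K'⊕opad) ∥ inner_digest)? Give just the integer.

176

Key is 183 > 128 bytes, so it is hashed to 48 bytes then zero-padded to 128: |K'| = 128.
Outer input = (K'⊕opad) ∥ H(inner) → 128 + 48 = 176 bytes.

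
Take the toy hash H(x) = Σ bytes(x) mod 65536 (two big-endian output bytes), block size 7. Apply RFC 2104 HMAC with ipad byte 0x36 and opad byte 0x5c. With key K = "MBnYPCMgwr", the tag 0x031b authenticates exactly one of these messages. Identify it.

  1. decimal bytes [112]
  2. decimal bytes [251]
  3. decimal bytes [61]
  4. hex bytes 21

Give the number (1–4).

Key "MBnYPCMgwr" = 4d 42 6e 59 50 43 4d 67 77 72 is 10 bytes > B = 7, so hash it first: H(key) = 03 86, then zero-pad to 7 bytes: K' = 03 86 00 00 00 00 00.
K' ⊕ ipad = 35 b0 36 36 36 36 36; K' ⊕ opad = 5f da 5c 5c 5c 5c 5c.
m1: inner = H(35 b0 36 36 36 36 36 70) = 02 63; tag = H(5f da 5c 5c 5c 5c 5c 02 63) = 036a
m2: inner = H(35 b0 36 36 36 36 36 fb) = 02 ee; tag = H(5f da 5c 5c 5c 5c 5c 02 ee) = 03f5
m3: inner = H(35 b0 36 36 36 36 36 3d) = 02 30; tag = H(5f da 5c 5c 5c 5c 5c 02 30) = 0337
m4: inner = H(35 b0 36 36 36 36 36 21) = 02 14; tag = H(5f da 5c 5c 5c 5c 5c 02 14) = 031b ← matches

4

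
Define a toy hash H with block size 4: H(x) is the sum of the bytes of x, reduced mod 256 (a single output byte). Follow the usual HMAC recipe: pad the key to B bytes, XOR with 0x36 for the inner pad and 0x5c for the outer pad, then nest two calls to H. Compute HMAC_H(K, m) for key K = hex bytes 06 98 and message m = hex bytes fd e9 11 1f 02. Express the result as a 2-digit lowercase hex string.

38

Key hex bytes 06 98 is 2 bytes ≤ B = 4; zero-pad to 4 bytes: K' = 06 98 00 00.
K' ⊕ ipad = 30 ae 36 36.  K' ⊕ opad = 5a c4 5c 5c.
Inner input = (K'⊕ipad) ∥ m = 30 ae 36 36 ∥ fd e9 11 1f 02.
Inner hash: sum = 48+174+54+54+253+233+17+31+2 = 866; mod 256 = 98 → 62.
Outer input = (K'⊕opad) ∥ inner = 5a c4 5c 5c ∥ 62.
Outer hash (tag): sum = 90+196+92+92+98 = 568; mod 256 = 56 → 38.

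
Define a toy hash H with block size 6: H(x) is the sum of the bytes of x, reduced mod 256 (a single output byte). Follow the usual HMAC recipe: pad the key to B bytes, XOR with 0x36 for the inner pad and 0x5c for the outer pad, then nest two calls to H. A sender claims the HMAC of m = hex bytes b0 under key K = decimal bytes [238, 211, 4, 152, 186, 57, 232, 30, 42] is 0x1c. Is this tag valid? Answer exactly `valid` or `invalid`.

valid

Key decimal bytes [238, 211, 4, 152, 186, 57, 232, 30, 42] = ee d3 04 98 ba 39 e8 1e 2a is 9 bytes > B = 6, so hash it first: H(key) = 80, then zero-pad to 6 bytes: K' = 80 00 00 00 00 00.
K' ⊕ ipad = b6 36 36 36 36 36; K' ⊕ opad = dc 5c 5c 5c 5c 5c.
Inner hash: sum = 182+54+54+54+54+54+176 = 628; mod 256 = 116 → 74.
Outer hash (recomputed tag): sum = 220+92+92+92+92+92+116 = 796; mod 256 = 28 → 1c.
Recomputed tag = 1c; claimed = 1c → match.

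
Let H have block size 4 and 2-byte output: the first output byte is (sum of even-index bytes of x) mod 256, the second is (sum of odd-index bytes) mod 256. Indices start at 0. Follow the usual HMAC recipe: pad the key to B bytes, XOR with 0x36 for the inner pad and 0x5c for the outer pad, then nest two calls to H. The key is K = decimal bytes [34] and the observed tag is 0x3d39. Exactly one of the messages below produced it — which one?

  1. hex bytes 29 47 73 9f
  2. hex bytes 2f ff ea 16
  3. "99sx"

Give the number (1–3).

2

Key decimal bytes [34] = 22 is 1 byte ≤ B = 4; zero-pad to 4 bytes: K' = 22 00 00 00.
K' ⊕ ipad = 14 36 36 36; K' ⊕ opad = 7e 5c 5c 5c.
m1: inner = H(14 36 36 36 29 47 73 9f) = e6 52; tag = H(7e 5c 5c 5c e6 52) = c00a
m2: inner = H(14 36 36 36 2f ff ea 16) = 63 81; tag = H(7e 5c 5c 5c 63 81) = 3d39 ← matches
m3: inner = H(14 36 36 36 39 39 73 78) = f6 1d; tag = H(7e 5c 5c 5c f6 1d) = d0d5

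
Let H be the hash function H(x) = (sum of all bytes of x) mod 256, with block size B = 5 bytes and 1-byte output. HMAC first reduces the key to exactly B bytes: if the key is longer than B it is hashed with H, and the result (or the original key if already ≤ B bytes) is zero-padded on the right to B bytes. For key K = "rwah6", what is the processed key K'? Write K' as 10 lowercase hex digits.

Key "rwah6" = 72 77 61 68 36 is exactly B = 5 bytes: K' = 72 77 61 68 36.

7277616836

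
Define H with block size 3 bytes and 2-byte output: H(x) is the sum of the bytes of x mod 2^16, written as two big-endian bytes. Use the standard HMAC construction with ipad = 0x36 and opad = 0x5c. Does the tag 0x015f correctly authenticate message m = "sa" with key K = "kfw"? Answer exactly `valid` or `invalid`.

Key "kfw" = 6b 66 77 is exactly B = 3 bytes: K' = 6b 66 77.
K' ⊕ ipad = 5d 50 41; K' ⊕ opad = 37 3a 2b.
Inner hash: sum = 93+80+65+115+97 = 450 → 01 c2.
Outer hash (recomputed tag): sum = 55+58+43+1+194 = 351 → 01 5f.
Recomputed tag = 015f; claimed = 015f → match.

valid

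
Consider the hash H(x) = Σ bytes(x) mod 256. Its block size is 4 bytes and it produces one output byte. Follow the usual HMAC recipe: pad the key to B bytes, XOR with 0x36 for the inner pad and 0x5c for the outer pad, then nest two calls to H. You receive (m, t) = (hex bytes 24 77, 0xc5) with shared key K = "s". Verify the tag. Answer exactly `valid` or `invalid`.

Key "s" = 73 is 1 byte ≤ B = 4; zero-pad to 4 bytes: K' = 73 00 00 00.
K' ⊕ ipad = 45 36 36 36; K' ⊕ opad = 2f 5c 5c 5c.
Inner hash: sum = 69+54+54+54+36+119 = 386; mod 256 = 130 → 82.
Outer hash (recomputed tag): sum = 47+92+92+92+130 = 453; mod 256 = 197 → c5.
Recomputed tag = c5; claimed = c5 → match.

valid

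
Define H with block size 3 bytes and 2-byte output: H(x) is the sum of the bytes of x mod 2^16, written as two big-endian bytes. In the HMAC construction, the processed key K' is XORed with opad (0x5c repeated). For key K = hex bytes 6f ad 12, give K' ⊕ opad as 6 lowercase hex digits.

Key hex bytes 6f ad 12 is exactly B = 3 bytes: K' = 6f ad 12.
XOR each byte with 0x5c: 6f⊕5c=33, ad⊕5c=f1, 12⊕5c=4e.

33f14e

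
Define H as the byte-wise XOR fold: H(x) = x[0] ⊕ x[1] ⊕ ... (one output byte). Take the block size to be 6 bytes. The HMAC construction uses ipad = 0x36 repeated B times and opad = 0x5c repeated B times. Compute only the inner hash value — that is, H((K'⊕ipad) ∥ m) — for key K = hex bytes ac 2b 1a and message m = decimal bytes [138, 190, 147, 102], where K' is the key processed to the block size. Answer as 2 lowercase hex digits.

Key hex bytes ac 2b 1a is 3 bytes ≤ B = 6; zero-pad to 6 bytes: K' = ac 2b 1a 00 00 00.
K' ⊕ ipad = 9a 1d 2c 36 36 36.
Inner input = 9a 1d 2c 36 36 36 ∥ 8a be 93 66.
Inner hash: XOR 9a⊕1d⊕2c⊕36⊕36⊕36⊕8a⊕be⊕93⊕66 = 5c.

5c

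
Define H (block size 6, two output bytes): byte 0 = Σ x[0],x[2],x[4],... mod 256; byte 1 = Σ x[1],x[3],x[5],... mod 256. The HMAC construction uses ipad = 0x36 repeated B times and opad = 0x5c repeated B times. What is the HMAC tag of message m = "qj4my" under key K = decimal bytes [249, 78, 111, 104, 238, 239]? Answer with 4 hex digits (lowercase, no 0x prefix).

Key decimal bytes [249, 78, 111, 104, 238, 239] = f9 4e 6f 68 ee ef is exactly B = 6 bytes: K' = f9 4e 6f 68 ee ef.
K' ⊕ ipad = cf 78 59 5e d8 d9.  K' ⊕ opad = a5 12 33 34 b2 b3.
Inner input = (K'⊕ipad) ∥ m = cf 78 59 5e d8 d9 ∥ 71 6a 34 6d 79.
Inner hash: even-index sum = 798 mod 256 = 30; odd-index sum = 646 mod 256 = 134 → 1e 86.
Outer input = (K'⊕opad) ∥ inner = a5 12 33 34 b2 b3 ∥ 1e 86.
Outer hash (tag): even-index sum = 424 mod 256 = 168; odd-index sum = 383 mod 256 = 127 → a8 7f.

a87f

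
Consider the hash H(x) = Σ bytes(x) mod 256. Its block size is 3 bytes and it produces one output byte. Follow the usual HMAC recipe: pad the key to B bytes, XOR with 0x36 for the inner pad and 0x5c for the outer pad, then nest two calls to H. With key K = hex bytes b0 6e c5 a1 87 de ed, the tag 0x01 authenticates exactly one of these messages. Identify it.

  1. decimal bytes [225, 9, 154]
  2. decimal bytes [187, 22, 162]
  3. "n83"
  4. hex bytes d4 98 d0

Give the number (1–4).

Key hex bytes b0 6e c5 a1 87 de ed is 7 bytes > B = 3, so hash it first: H(key) = d6, then zero-pad to 3 bytes: K' = d6 00 00.
K' ⊕ ipad = e0 36 36; K' ⊕ opad = 8a 5c 5c.
m1: inner = H(e0 36 36 e1 09 9a) = d0; tag = H(8a 5c 5c d0) = 12
m2: inner = H(e0 36 36 bb 16 a2) = bf; tag = H(8a 5c 5c bf) = 01 ← matches
m3: inner = H(e0 36 36 6e 38 33) = 25; tag = H(8a 5c 5c 25) = 67
m4: inner = H(e0 36 36 d4 98 d0) = 88; tag = H(8a 5c 5c 88) = ca

2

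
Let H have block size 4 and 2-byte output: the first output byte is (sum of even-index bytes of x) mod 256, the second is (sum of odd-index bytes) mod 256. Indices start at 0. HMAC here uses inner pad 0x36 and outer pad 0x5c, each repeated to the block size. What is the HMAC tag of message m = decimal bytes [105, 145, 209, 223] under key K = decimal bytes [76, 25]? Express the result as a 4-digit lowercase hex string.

Key decimal bytes [76, 25] = 4c 19 is 2 bytes ≤ B = 4; zero-pad to 4 bytes: K' = 4c 19 00 00.
K' ⊕ ipad = 7a 2f 36 36.  K' ⊕ opad = 10 45 5c 5c.
Inner input = (K'⊕ipad) ∥ m = 7a 2f 36 36 ∥ 69 91 d1 df.
Inner hash: even-index sum = 490 mod 256 = 234; odd-index sum = 469 mod 256 = 213 → ea d5.
Outer input = (K'⊕opad) ∥ inner = 10 45 5c 5c ∥ ea d5.
Outer hash (tag): even-index sum = 342 mod 256 = 86; odd-index sum = 374 mod 256 = 118 → 56 76.

5676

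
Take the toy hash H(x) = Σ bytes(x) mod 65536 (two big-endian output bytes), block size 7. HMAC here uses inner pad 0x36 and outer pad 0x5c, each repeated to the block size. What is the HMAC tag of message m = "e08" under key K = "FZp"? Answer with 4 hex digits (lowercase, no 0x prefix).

Key "FZp" = 46 5a 70 is 3 bytes ≤ B = 7; zero-pad to 7 bytes: K' = 46 5a 70 00 00 00 00.
K' ⊕ ipad = 70 6c 46 36 36 36 36.  K' ⊕ opad = 1a 06 2c 5c 5c 5c 5c.
Inner input = (K'⊕ipad) ∥ m = 70 6c 46 36 36 36 36 ∥ 65 30 38.
Inner hash: sum = 112+108+70+54+54+54+54+101+48+56 = 711 → 02 c7.
Outer input = (K'⊕opad) ∥ inner = 1a 06 2c 5c 5c 5c 5c ∥ 02 c7.
Outer hash (tag): sum = 26+6+44+92+92+92+92+2+199 = 645 → 02 85.

0285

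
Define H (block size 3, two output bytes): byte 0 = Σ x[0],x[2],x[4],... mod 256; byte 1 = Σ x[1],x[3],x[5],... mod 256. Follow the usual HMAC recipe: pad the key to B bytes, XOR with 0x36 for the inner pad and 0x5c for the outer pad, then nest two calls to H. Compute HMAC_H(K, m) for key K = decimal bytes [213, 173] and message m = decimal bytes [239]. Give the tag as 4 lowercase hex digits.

6f0a

Key decimal bytes [213, 173] = d5 ad is 2 bytes ≤ B = 3; zero-pad to 3 bytes: K' = d5 ad 00.
K' ⊕ ipad = e3 9b 36.  K' ⊕ opad = 89 f1 5c.
Inner input = (K'⊕ipad) ∥ m = e3 9b 36 ∥ ef.
Inner hash: even-index sum = 281 mod 256 = 25; odd-index sum = 394 mod 256 = 138 → 19 8a.
Outer input = (K'⊕opad) ∥ inner = 89 f1 5c ∥ 19 8a.
Outer hash (tag): even-index sum = 367 mod 256 = 111; odd-index sum = 266 mod 256 = 10 → 6f 0a.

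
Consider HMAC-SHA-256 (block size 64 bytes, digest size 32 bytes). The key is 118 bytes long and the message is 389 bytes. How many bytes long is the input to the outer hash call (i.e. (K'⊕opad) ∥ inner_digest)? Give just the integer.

Key is 118 > 64 bytes, so it is hashed to 32 bytes then zero-padded to 64: |K'| = 64.
Outer input = (K'⊕opad) ∥ H(inner) → 64 + 32 = 96 bytes.

96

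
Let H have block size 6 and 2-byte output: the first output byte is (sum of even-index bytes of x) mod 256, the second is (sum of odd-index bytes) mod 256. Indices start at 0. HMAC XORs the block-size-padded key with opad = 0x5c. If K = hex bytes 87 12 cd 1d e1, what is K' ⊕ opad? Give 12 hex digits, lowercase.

Key hex bytes 87 12 cd 1d e1 is 5 bytes ≤ B = 6; zero-pad to 6 bytes: K' = 87 12 cd 1d e1 00.
XOR each byte with 0x5c: 87⊕5c=db, 12⊕5c=4e, cd⊕5c=91, 1d⊕5c=41, e1⊕5c=bd, 00⊕5c=5c.

db4e9141bd5c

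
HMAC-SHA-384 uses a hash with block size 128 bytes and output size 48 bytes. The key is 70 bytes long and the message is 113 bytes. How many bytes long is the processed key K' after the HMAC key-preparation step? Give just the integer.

128

Key is 70 ≤ 128 bytes, zero-padded: |K'| = 128.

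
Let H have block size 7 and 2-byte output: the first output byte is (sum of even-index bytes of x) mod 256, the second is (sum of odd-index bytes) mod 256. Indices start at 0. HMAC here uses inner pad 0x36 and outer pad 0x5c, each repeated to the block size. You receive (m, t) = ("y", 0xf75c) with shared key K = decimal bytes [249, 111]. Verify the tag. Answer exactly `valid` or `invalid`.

Key decimal bytes [249, 111] = f9 6f is 2 bytes ≤ B = 7; zero-pad to 7 bytes: K' = f9 6f 00 00 00 00 00.
K' ⊕ ipad = cf 59 36 36 36 36 36; K' ⊕ opad = a5 33 5c 5c 5c 5c 5c.
Inner hash: even-index sum = 369 mod 256 = 113; odd-index sum = 318 mod 256 = 62 → 71 3e.
Outer hash (recomputed tag): even-index sum = 503 mod 256 = 247; odd-index sum = 348 mod 256 = 92 → f7 5c.
Recomputed tag = f75c; claimed = f75c → match.

valid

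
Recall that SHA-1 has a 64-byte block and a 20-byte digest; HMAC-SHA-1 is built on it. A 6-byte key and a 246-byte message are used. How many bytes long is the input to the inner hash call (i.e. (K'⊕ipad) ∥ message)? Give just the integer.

310

Key is 6 ≤ 64 bytes, zero-padded: |K'| = 64.
Inner input = (K'⊕ipad) ∥ m → 64 + 246 = 310 bytes.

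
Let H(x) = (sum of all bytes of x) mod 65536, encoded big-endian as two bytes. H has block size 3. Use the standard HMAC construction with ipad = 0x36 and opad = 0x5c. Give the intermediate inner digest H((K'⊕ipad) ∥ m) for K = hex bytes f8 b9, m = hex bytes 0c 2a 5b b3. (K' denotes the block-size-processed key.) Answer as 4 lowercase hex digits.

Key hex bytes f8 b9 is 2 bytes ≤ B = 3; zero-pad to 3 bytes: K' = f8 b9 00.
K' ⊕ ipad = ce 8f 36.
Inner input = ce 8f 36 ∥ 0c 2a 5b b3.
Inner hash: sum = 206+143+54+12+42+91+179 = 727 → 02 d7.

02d7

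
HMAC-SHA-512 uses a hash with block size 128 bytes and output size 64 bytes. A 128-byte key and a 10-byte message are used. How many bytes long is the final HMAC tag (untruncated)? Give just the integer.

64

The tag is one SHA-512 digest: 64 bytes.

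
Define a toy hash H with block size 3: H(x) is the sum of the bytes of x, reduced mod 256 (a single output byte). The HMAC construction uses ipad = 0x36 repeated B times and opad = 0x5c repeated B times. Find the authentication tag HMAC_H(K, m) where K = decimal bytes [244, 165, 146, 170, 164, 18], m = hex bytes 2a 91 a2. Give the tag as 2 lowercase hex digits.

Key decimal bytes [244, 165, 146, 170, 164, 18] = f4 a5 92 aa a4 12 is 6 bytes > B = 3, so hash it first: H(key) = 8b, then zero-pad to 3 bytes: K' = 8b 00 00.
K' ⊕ ipad = bd 36 36.  K' ⊕ opad = d7 5c 5c.
Inner input = (K'⊕ipad) ∥ m = bd 36 36 ∥ 2a 91 a2.
Inner hash: sum = 189+54+54+42+145+162 = 646; mod 256 = 134 → 86.
Outer input = (K'⊕opad) ∥ inner = d7 5c 5c ∥ 86.
Outer hash (tag): sum = 215+92+92+134 = 533; mod 256 = 21 → 15.

15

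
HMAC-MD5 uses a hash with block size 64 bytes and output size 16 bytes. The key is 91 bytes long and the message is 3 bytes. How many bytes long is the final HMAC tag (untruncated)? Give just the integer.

The tag is one MD5 digest: 16 bytes.

16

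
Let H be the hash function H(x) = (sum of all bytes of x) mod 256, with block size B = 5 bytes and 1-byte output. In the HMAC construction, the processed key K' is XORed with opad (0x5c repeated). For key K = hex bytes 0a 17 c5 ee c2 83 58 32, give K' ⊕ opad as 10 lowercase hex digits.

ff5c5c5c5c

Key hex bytes 0a 17 c5 ee c2 83 58 32 is 8 bytes > B = 5, so hash it first: H(key) = a3, then zero-pad to 5 bytes: K' = a3 00 00 00 00.
XOR each byte with 0x5c: a3⊕5c=ff, 00⊕5c=5c, 00⊕5c=5c, 00⊕5c=5c, 00⊕5c=5c.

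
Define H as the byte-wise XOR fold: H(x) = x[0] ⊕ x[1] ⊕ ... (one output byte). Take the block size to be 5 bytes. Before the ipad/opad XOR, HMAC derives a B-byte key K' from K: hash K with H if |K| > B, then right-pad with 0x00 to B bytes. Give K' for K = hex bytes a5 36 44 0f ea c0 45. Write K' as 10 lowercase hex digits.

b700000000

|K| = 7 > B = 5, so first hash the key.
H(K): XOR a5⊕36⊕44⊕0f⊕ea⊕c0⊕45 = b7.
Zero-pad H(K) = b7 to 5 bytes: K' = b7 00 00 00 00.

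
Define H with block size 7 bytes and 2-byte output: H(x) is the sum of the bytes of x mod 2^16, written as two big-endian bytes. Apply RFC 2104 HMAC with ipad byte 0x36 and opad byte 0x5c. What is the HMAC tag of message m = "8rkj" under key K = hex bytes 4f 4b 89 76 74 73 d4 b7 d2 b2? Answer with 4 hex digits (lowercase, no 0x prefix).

Key hex bytes 4f 4b 89 76 74 73 d4 b7 d2 b2 is 10 bytes > B = 7, so hash it first: H(key) = 05 8f, then zero-pad to 7 bytes: K' = 05 8f 00 00 00 00 00.
K' ⊕ ipad = 33 b9 36 36 36 36 36.  K' ⊕ opad = 59 d3 5c 5c 5c 5c 5c.
Inner input = (K'⊕ipad) ∥ m = 33 b9 36 36 36 36 36 ∥ 38 72 6b 6a.
Inner hash: sum = 51+185+54+54+54+54+54+56+114+107+106 = 889 → 03 79.
Outer input = (K'⊕opad) ∥ inner = 59 d3 5c 5c 5c 5c 5c ∥ 03 79.
Outer hash (tag): sum = 89+211+92+92+92+92+92+3+121 = 884 → 03 74.

0374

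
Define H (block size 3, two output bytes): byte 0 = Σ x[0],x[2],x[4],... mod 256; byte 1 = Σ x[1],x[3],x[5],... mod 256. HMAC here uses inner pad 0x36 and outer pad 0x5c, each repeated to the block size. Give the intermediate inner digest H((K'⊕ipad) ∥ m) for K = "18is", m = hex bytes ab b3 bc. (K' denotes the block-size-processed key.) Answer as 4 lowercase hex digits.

9504

Key "18is" = 31 38 69 73 is 4 bytes > B = 3, so hash it first: H(key) = 9a ab, then zero-pad to 3 bytes: K' = 9a ab 00.
K' ⊕ ipad = ac 9d 36.
Inner input = ac 9d 36 ∥ ab b3 bc.
Inner hash: even-index sum = 405 mod 256 = 149; odd-index sum = 516 mod 256 = 4 → 95 04.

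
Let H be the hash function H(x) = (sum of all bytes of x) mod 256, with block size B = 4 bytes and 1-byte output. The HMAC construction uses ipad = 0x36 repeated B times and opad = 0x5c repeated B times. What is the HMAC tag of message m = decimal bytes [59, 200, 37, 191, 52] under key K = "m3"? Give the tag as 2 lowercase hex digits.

3f

Key "m3" = 6d 33 is 2 bytes ≤ B = 4; zero-pad to 4 bytes: K' = 6d 33 00 00.
K' ⊕ ipad = 5b 05 36 36.  K' ⊕ opad = 31 6f 5c 5c.
Inner input = (K'⊕ipad) ∥ m = 5b 05 36 36 ∥ 3b c8 25 bf 34.
Inner hash: sum = 91+5+54+54+59+200+37+191+52 = 743; mod 256 = 231 → e7.
Outer input = (K'⊕opad) ∥ inner = 31 6f 5c 5c ∥ e7.
Outer hash (tag): sum = 49+111+92+92+231 = 575; mod 256 = 63 → 3f.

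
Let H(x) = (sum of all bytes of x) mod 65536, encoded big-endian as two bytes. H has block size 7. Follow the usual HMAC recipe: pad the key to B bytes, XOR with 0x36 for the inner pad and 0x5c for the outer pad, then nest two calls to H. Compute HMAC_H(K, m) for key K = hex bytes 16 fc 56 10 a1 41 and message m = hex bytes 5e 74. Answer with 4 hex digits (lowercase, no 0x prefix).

Key hex bytes 16 fc 56 10 a1 41 is 6 bytes ≤ B = 7; zero-pad to 7 bytes: K' = 16 fc 56 10 a1 41 00.
K' ⊕ ipad = 20 ca 60 26 97 77 36.  K' ⊕ opad = 4a a0 0a 4c fd 1d 5c.
Inner input = (K'⊕ipad) ∥ m = 20 ca 60 26 97 77 36 ∥ 5e 74.
Inner hash: sum = 32+202+96+38+151+119+54+94+116 = 902 → 03 86.
Outer input = (K'⊕opad) ∥ inner = 4a a0 0a 4c fd 1d 5c ∥ 03 86.
Outer hash (tag): sum = 74+160+10+76+253+29+92+3+134 = 831 → 03 3f.

033f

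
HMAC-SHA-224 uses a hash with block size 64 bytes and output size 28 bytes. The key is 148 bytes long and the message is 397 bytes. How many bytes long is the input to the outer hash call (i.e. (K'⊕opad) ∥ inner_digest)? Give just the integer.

Key is 148 > 64 bytes, so it is hashed to 28 bytes then zero-padded to 64: |K'| = 64.
Outer input = (K'⊕opad) ∥ H(inner) → 64 + 28 = 92 bytes.

92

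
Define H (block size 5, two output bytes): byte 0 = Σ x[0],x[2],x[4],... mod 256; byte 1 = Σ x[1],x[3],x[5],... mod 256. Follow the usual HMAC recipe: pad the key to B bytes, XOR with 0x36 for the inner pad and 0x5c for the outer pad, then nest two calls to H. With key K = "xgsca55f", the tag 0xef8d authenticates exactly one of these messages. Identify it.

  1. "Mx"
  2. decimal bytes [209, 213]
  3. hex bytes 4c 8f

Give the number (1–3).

2

Key "xgsca55f" = 78 67 73 63 61 35 35 66 is 8 bytes > B = 5, so hash it first: H(key) = 81 65, then zero-pad to 5 bytes: K' = 81 65 00 00 00.
K' ⊕ ipad = b7 53 36 36 36; K' ⊕ opad = dd 39 5c 5c 5c.
m1: inner = H(b7 53 36 36 36 4d 78) = 9b d6; tag = H(dd 39 5c 5c 5c 9b d6) = 6b30
m2: inner = H(b7 53 36 36 36 d1 d5) = f8 5a; tag = H(dd 39 5c 5c 5c f8 5a) = ef8d ← matches
m3: inner = H(b7 53 36 36 36 4c 8f) = b2 d5; tag = H(dd 39 5c 5c 5c b2 d5) = 6a47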